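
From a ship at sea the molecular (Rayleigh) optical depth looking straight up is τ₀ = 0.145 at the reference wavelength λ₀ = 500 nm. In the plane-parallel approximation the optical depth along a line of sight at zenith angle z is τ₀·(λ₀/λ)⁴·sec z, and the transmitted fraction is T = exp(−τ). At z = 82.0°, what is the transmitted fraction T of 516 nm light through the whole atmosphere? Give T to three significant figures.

0.399

sec 82.0° = 7.1853.
τ = 0.145 × (500/516)⁴ × 7.1853 = 0.145 × 0.8816 × 7.1853 = 0.9185.
T = exp(−0.9185) = 0.3991.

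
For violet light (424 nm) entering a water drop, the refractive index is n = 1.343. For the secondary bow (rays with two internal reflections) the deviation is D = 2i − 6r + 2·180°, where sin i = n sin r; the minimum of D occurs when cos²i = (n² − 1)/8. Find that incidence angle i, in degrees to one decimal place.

71.5°

cos²i = (1.343² − 1)/8 = (1.80365 − 1)/8 = 0.10046.
cos i = 0.31695, so i = 71.522°.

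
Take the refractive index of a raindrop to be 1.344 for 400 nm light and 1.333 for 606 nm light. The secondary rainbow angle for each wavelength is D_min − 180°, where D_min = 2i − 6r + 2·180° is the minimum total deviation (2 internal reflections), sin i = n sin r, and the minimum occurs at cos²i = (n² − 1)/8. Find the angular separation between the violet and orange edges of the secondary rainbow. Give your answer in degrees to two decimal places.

At 400 nm (n = 1.344): cos²i = 0.10079 → i = 71.490°, r = 44.874°, D_min = 233.733°, rainbow angle = 53.733°.
At 606 nm (n = 1.333): cos²i = 0.09711 → i = 71.843°, r = 45.466°, D_min = 230.891°, rainbow angle = 50.891°.
Angular width = |53.733° − 50.891°| = 2.842°.

2.84°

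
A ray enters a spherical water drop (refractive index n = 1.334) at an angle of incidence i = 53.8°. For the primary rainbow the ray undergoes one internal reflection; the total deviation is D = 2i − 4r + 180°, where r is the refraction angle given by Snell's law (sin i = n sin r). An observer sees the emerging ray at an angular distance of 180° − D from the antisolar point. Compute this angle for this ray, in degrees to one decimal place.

41.3°

sin r = sin 53.8° / 1.334 = 0.8070/1.334 = 0.6049; r = 37.22°.
D = 2·53.8° − 4·37.22° + 180° = 107.60° − 148.89° + 180° = 138.71°.
Angle from antisolar point = 180° − D = 41.29°.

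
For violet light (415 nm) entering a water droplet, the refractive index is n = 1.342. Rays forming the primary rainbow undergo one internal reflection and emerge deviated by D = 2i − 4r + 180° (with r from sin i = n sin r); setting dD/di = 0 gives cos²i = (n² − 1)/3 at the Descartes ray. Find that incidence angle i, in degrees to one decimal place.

cos²i = (1.342² − 1)/3 = (1.80096 − 1)/3 = 0.26699.
cos i = 0.51671, so i = 58.888°.

58.9°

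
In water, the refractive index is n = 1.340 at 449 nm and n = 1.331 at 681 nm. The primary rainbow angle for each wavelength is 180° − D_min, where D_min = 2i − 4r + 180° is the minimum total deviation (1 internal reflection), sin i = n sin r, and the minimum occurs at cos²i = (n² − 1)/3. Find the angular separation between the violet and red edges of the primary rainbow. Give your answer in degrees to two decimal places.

1.30°

At 449 nm (n = 1.340): cos²i = 0.26520 → i = 59.004°, r = 39.770°, D_min = 138.929°, rainbow angle = 41.071°.
At 681 nm (n = 1.331): cos²i = 0.25719 → i = 59.527°, r = 40.356°, D_min = 137.630°, rainbow angle = 42.370°.
Angular width = |41.071° − 42.370°| = 1.299°.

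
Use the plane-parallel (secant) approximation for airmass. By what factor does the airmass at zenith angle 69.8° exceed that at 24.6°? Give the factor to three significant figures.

2.63

X(69.8°)/X(24.6°) = sec 69.8° / sec 24.6° = cos 24.6° / cos 69.8° = 0.9092/0.3453 = 2.6332.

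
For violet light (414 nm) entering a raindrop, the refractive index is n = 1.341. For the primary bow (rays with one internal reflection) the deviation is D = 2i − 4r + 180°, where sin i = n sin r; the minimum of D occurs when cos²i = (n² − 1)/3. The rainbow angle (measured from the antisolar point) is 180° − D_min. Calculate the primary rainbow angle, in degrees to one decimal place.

40.9°

cos²i = (1.79828 − 1)/3 = 0.26609; i = arccos(0.51584) = 58.946°.
sin r = sin 58.946°/1.341 = 0.63884; r = 39.705°.
D_min = 2·58.946° − 4·39.705° + 180° = 139.071°.
Rainbow angle = 180° − D_min = 40.929°.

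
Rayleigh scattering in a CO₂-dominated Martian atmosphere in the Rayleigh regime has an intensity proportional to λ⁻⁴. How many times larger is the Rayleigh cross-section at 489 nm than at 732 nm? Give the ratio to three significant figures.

5.02

Rayleigh scattering ∝ λ⁻⁴, so the ratio of coefficients is the inverse fourth power of the wavelength ratio.
σ(489)/σ(732) = (732/489)⁴ = (1.4969)⁴ = 5.021.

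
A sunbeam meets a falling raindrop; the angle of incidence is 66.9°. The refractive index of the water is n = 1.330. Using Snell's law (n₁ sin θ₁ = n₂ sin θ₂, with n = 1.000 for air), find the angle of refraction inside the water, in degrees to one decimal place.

43.8°

Snell: sin θ_r = sin θ_i / n = sin 66.9° / 1.330 = 0.9198 / 1.330 = 0.6916.
θ_r = arcsin(0.6916) = 43.76°.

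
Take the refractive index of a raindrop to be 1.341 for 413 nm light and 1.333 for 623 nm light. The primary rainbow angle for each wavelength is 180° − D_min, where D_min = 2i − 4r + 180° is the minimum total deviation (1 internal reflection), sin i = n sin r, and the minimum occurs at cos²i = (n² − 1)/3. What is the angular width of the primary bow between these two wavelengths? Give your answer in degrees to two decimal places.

At 413 nm (n = 1.341): cos²i = 0.26609 → i = 58.946°, r = 39.705°, D_min = 139.071°, rainbow angle = 40.929°.
At 623 nm (n = 1.333): cos²i = 0.25896 → i = 59.410°, r = 40.225°, D_min = 137.922°, rainbow angle = 42.078°.
Angular width = |40.929° − 42.078°| = 1.149°.

1.15°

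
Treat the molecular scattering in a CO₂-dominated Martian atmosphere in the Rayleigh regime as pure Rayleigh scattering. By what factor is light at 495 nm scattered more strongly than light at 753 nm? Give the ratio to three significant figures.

Rayleigh scattering ∝ λ⁻⁴, so the ratio of coefficients is the inverse fourth power of the wavelength ratio.
σ(495)/σ(753) = (753/495)⁴ = (1.5212)⁴ = 5.355.

5.35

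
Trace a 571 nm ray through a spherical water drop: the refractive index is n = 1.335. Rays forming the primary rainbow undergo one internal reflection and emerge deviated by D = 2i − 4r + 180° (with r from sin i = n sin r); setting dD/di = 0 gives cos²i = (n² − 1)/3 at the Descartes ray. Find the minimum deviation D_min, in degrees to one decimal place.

138.2°

cos²i = (1.78222 − 1)/3 = 0.26074; i = arccos(0.51063) = 59.294°.
sin r = sin 59.294°/1.335 = 0.64405; r = 40.094°.
D_min = 2·59.294° − 4·40.094° + 180° = 138.212°.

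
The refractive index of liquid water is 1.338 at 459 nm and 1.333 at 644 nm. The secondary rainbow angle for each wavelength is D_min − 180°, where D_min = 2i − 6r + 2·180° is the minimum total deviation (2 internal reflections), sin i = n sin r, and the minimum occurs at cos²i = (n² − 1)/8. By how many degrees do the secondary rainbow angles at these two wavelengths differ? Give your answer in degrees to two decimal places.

1.30°

At 459 nm (n = 1.338): cos²i = 0.09878 → i = 71.682°, r = 45.195°, D_min = 232.193°, rainbow angle = 52.193°.
At 644 nm (n = 1.333): cos²i = 0.09711 → i = 71.843°, r = 45.466°, D_min = 230.891°, rainbow angle = 50.891°.
Angular width = |52.193° − 50.891°| = 1.302°.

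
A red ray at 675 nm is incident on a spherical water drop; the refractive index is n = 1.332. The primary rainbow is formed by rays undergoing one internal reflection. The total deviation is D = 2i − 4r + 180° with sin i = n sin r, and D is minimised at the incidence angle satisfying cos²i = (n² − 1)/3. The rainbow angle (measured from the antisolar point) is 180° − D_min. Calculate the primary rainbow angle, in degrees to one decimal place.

42.2°

cos²i = (1.77422 − 1)/3 = 0.25807; i = arccos(0.50801) = 59.469°.
sin r = sin 59.469°/1.332 = 0.64666; r = 40.290°.
D_min = 2·59.469° − 4·40.290° + 180° = 137.776°.
Rainbow angle = 180° − D_min = 42.224°.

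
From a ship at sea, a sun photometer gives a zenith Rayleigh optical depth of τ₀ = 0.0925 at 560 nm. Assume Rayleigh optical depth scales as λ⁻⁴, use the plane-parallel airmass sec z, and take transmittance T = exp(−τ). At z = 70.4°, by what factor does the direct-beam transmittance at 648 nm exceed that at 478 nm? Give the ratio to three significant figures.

Airmass: sec 70.4° = 2.9811.
τ(648 nm) = 0.0925 × (560/648)⁴ × 2.9811 = 0.0925 × 0.5578 × 2.9811 = 0.1538.
τ(478 nm) = 0.0925 × (560/478)⁴ × 2.9811 = 0.0925 × 1.8838 × 2.9811 = 0.5195.
T(648)/T(478) = exp(τ_B − τ_A) = exp(0.3657) = 1.4415.

1.44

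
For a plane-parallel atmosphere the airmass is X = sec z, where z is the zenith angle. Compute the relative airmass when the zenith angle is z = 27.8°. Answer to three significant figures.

1.13

X = sec z = 1/cos 27.8° = 1/0.8846 = 1.1305.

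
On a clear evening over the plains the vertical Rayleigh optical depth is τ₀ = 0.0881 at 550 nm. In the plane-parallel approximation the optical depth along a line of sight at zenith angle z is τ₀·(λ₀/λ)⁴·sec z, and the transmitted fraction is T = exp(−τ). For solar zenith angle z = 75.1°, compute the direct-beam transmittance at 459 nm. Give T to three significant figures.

0.493

sec 75.1° = 3.8890.
τ = 0.0881 × (550/459)⁴ × 3.8890 = 0.0881 × 2.0616 × 3.8890 = 0.7063.
T = exp(−0.7063) = 0.4934.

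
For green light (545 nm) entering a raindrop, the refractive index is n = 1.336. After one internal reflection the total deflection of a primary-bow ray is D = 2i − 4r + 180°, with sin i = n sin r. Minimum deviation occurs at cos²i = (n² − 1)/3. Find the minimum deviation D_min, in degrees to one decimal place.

cos²i = (1.78490 − 1)/3 = 0.26163; i = arccos(0.51150) = 59.236°.
sin r = sin 59.236°/1.336 = 0.64318; r = 40.029°.
D_min = 2·59.236° − 4·40.029° + 180° = 138.356°.

138.4°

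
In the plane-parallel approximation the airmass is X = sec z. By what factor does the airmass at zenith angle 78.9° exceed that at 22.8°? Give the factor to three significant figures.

X(78.9°)/X(22.8°) = sec 78.9° / sec 22.8° = cos 22.8° / cos 78.9° = 0.9219/0.1925 = 4.7884.

4.79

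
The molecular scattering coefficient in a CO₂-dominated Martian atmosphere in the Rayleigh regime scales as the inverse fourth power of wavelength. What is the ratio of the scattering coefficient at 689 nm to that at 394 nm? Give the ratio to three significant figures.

Rayleigh scattering ∝ λ⁻⁴, so the ratio of coefficients is the inverse fourth power of the wavelength ratio.
σ(689)/σ(394) = (394/689)⁴ = (0.5718)⁴ = 0.1069.

0.107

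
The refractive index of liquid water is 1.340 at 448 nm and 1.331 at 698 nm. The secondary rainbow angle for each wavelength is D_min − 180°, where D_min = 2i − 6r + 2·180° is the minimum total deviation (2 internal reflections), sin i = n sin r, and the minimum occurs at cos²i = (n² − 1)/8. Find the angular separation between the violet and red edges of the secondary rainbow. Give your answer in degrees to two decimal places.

2.34°

At 448 nm (n = 1.340): cos²i = 0.09945 → i = 71.618°, r = 45.088°, D_min = 232.709°, rainbow angle = 52.709°.
At 698 nm (n = 1.331): cos²i = 0.09645 → i = 71.907°, r = 45.575°, D_min = 230.365°, rainbow angle = 50.365°.
Angular width = |52.709° − 50.365°| = 2.344°.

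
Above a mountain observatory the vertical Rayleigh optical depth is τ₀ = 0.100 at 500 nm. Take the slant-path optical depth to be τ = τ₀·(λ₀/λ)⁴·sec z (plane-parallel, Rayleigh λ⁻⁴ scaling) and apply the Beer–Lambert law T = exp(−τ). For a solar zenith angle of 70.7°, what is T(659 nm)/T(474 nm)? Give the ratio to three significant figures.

1.32

Airmass: sec 70.7° = 3.0256.
τ(659 nm) = 0.100 × (500/659)⁴ × 3.0256 = 0.100 × 0.3314 × 3.0256 = 0.1003.
τ(474 nm) = 0.100 × (500/474)⁴ × 3.0256 = 0.100 × 1.2381 × 3.0256 = 0.3746.
T(659)/T(474) = exp(τ_B − τ_A) = exp(0.2743) = 1.3157.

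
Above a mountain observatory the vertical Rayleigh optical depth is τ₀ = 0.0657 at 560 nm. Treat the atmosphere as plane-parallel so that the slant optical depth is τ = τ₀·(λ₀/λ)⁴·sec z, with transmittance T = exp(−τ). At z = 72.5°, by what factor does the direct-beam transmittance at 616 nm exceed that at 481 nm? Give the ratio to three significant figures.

1.29

Airmass: sec 72.5° = 3.3255.
τ(616 nm) = 0.0657 × (560/616)⁴ × 3.3255 = 0.0657 × 0.6830 × 3.3255 = 0.1492.
τ(481 nm) = 0.0657 × (560/481)⁴ × 3.3255 = 0.0657 × 1.8373 × 3.3255 = 0.4014.
T(616)/T(481) = exp(τ_B − τ_A) = exp(0.2522) = 1.2868.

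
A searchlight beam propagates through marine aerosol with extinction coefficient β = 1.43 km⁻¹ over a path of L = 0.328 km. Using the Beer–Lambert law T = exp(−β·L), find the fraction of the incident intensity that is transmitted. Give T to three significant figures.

τ = β·L = 1.43 × 0.328 = 0.4690.
T = exp(−0.4690) = 0.6256.

0.626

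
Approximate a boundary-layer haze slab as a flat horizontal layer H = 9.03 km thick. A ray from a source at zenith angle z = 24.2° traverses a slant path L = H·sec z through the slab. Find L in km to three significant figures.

9.90 km

sec z = 1/cos 24.2° = 1.0963.
L = 9.03 × 1.0963 = 9.900 km.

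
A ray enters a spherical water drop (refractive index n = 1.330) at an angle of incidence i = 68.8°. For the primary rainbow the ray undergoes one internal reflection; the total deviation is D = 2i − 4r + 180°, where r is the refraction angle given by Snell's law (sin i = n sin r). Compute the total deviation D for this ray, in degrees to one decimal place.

139.6°

sin r = sin 68.8° / 1.330 = 0.9323/1.330 = 0.7010; r = 44.51°.
D = 2·68.8° − 4·44.51° + 180° = 137.60° − 178.03° + 180° = 139.57°.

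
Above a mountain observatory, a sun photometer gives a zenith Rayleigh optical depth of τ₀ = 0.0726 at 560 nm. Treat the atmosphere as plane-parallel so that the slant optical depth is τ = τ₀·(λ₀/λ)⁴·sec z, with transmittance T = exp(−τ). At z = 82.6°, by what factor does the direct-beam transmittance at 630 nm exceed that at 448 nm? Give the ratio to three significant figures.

2.79

Airmass: sec 82.6° = 7.7642.
τ(630 nm) = 0.0726 × (560/630)⁴ × 7.7642 = 0.0726 × 0.6243 × 7.7642 = 0.3519.
τ(448 nm) = 0.0726 × (560/448)⁴ × 7.7642 = 0.0726 × 2.4414 × 7.7642 = 1.3762.
T(630)/T(448) = exp(τ_B − τ_A) = exp(1.0243) = 2.7851.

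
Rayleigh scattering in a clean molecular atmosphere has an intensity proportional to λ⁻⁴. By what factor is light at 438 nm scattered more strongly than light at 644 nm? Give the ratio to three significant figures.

4.67

Rayleigh scattering ∝ λ⁻⁴, so the ratio of coefficients is the inverse fourth power of the wavelength ratio.
σ(438)/σ(644) = (644/438)⁴ = (1.4703)⁴ = 4.674.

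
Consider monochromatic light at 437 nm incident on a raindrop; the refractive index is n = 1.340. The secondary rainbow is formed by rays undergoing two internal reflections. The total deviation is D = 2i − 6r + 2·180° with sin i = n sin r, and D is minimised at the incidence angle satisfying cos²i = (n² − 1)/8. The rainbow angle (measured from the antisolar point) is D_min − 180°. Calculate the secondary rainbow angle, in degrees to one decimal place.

cos²i = (1.79560 − 1)/8 = 0.09945; i = arccos(0.31536) = 71.618°.
sin r = sin 71.618°/1.340 = 0.70819; r = 45.088°.
D_min = 2·71.618° − 6·45.088° + 360° = 232.709°.
Rainbow angle = D_min − 180° = 52.709°.

52.7°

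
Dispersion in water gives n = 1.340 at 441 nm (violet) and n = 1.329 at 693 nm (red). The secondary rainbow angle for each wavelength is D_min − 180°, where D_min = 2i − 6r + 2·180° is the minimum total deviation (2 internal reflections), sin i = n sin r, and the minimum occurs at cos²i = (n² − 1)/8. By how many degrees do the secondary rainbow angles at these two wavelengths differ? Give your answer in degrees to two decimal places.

At 441 nm (n = 1.340): cos²i = 0.09945 → i = 71.618°, r = 45.088°, D_min = 232.709°, rainbow angle = 52.709°.
At 693 nm (n = 1.329): cos²i = 0.09578 → i = 71.972°, r = 45.685°, D_min = 229.837°, rainbow angle = 49.837°.
Angular width = |52.709° − 49.837°| = 2.872°.

2.87°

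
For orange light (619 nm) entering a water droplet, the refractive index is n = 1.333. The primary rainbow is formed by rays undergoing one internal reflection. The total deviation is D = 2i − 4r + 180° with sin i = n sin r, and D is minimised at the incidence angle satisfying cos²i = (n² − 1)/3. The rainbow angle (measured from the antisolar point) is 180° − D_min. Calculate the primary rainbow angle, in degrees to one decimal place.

cos²i = (1.77689 − 1)/3 = 0.25896; i = arccos(0.50888) = 59.410°.
sin r = sin 59.410°/1.333 = 0.64579; r = 40.225°.
D_min = 2·59.410° − 4·40.225° + 180° = 137.922°.
Rainbow angle = 180° − D_min = 42.078°.

42.1°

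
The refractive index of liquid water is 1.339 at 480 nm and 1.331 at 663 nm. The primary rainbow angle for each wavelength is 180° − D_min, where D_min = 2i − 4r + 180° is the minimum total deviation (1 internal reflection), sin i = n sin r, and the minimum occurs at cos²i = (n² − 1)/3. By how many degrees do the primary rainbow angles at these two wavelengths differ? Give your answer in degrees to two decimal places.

At 480 nm (n = 1.339): cos²i = 0.26431 → i = 59.062°, r = 39.834°, D_min = 138.786°, rainbow angle = 41.214°.
At 663 nm (n = 1.331): cos²i = 0.25719 → i = 59.527°, r = 40.356°, D_min = 137.630°, rainbow angle = 42.370°.
Angular width = |41.214° − 42.370°| = 1.156°.

1.16°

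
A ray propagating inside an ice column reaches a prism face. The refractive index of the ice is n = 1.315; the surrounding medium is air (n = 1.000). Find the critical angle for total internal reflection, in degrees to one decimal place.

49.5°

sin θ_c = n_air / n = 1.000 / 1.315 = 0.7605.
θ_c = arcsin(0.7605) = 49.50°.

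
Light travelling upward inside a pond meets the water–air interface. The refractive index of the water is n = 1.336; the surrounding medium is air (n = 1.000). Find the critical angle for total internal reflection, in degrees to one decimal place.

48.5°

sin θ_c = n_air / n = 1.000 / 1.336 = 0.7485.
θ_c = arcsin(0.7485) = 48.46°.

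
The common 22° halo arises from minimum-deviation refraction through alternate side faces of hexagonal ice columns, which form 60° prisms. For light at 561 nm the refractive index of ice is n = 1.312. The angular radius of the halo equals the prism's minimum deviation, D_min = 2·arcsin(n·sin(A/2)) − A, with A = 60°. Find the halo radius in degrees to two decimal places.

21.99°

n·sin(A/2) = 1.312 × sin 30° = 1.312 × 0.5000 = 0.6560.
D_min = 2·arcsin(0.6560) − 60° = 2 × 40.996° − 60° = 21.991°.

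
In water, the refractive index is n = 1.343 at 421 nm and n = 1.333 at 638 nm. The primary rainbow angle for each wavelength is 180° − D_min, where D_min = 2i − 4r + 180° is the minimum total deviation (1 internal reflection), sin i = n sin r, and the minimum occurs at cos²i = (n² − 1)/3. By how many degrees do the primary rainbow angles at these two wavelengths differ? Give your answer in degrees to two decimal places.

At 421 nm (n = 1.343): cos²i = 0.26788 → i = 58.830°, r = 39.577°, D_min = 139.354°, rainbow angle = 40.646°.
At 638 nm (n = 1.333): cos²i = 0.25896 → i = 59.410°, r = 40.225°, D_min = 137.922°, rainbow angle = 42.078°.
Angular width = |40.646° − 42.078°| = 1.432°.

1.43°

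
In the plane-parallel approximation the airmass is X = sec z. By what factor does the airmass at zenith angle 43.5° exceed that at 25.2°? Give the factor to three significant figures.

1.25

X(43.5°)/X(25.2°) = sec 43.5° / sec 25.2° = cos 25.2° / cos 43.5° = 0.9048/0.7254 = 1.2474.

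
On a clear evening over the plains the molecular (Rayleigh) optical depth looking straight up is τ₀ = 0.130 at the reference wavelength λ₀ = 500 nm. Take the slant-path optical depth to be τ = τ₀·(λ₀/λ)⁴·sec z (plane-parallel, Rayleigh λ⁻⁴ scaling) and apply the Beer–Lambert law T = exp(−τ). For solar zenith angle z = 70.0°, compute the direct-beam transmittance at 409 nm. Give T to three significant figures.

0.428

sec 70.0° = 2.9238.
τ = 0.130 × (500/409)⁴ × 2.9238 = 0.130 × 2.2335 × 2.9238 = 0.8489.
T = exp(−0.8489) = 0.4279.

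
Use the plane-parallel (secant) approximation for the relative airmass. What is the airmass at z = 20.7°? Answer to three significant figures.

1.07

X = sec z = 1/cos 20.7° = 1/0.9354 = 1.0690.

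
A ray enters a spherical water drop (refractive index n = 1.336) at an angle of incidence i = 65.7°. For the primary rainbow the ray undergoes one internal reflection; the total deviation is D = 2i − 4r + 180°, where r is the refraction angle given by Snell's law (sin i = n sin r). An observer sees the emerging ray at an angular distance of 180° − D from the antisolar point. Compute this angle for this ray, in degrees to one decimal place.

sin r = sin 65.7° / 1.336 = 0.9114/1.336 = 0.6822; r = 43.01°.
D = 2·65.7° − 4·43.01° + 180° = 131.40° − 172.06° + 180° = 139.34°.
Angle from antisolar point = 180° − D = 40.66°.

40.7°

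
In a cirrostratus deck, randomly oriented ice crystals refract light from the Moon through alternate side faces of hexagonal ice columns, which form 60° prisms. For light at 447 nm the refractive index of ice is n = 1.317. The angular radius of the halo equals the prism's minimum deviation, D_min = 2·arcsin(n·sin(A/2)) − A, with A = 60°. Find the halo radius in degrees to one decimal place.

n·sin(A/2) = 1.317 × sin 30° = 1.317 × 0.5000 = 0.6585.
D_min = 2·arcsin(0.6585) − 60° = 2 × 41.186° − 60° = 22.371°.

22.4°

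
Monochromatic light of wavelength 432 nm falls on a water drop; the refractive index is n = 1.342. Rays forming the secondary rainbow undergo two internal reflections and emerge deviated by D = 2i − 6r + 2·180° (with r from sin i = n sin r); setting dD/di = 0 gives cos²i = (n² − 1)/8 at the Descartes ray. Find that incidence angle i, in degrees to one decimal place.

71.6°

cos²i = (1.342² − 1)/8 = (1.80096 − 1)/8 = 0.10012.
cos i = 0.31642, so i = 71.554°.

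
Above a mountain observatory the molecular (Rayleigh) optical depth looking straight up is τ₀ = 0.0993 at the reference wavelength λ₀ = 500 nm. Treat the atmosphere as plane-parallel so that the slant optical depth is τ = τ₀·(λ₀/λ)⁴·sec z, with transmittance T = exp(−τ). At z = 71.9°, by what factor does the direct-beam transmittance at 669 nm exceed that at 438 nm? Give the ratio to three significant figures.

Airmass: sec 71.9° = 3.2188.
τ(669 nm) = 0.0993 × (500/669)⁴ × 3.2188 = 0.0993 × 0.3120 × 3.2188 = 0.0997.
τ(438 nm) = 0.0993 × (500/438)⁴ × 3.2188 = 0.0993 × 1.6982 × 3.2188 = 0.5428.
T(669)/T(438) = exp(τ_B − τ_A) = exp(0.4431) = 1.5575.

1.56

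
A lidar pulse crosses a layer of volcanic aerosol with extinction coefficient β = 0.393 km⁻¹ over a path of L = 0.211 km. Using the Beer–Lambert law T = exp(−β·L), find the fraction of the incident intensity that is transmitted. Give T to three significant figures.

0.920

τ = β·L = 0.393 × 0.211 = 0.0829.
T = exp(−0.0829) = 0.9204.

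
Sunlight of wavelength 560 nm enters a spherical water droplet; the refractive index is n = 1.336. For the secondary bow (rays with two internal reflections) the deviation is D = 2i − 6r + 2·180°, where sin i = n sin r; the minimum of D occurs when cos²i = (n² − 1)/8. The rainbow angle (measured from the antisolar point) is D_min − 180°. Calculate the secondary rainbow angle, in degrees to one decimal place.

cos²i = (1.78490 − 1)/8 = 0.09811; i = arccos(0.31323) = 71.746°.
sin r = sin 71.746°/1.336 = 0.71084; r = 45.303°.
D_min = 2·71.746° − 6·45.303° + 360° = 231.674°.
Rainbow angle = D_min − 180° = 51.674°.

51.7°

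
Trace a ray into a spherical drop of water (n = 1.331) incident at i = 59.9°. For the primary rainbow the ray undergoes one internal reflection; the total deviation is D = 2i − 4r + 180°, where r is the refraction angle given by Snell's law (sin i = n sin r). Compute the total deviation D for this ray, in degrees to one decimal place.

137.6°

sin r = sin 59.9° / 1.331 = 0.8652/1.331 = 0.6500; r = 40.54°.
D = 2·59.9° − 4·40.54° + 180° = 119.80° − 162.17° + 180° = 137.63°.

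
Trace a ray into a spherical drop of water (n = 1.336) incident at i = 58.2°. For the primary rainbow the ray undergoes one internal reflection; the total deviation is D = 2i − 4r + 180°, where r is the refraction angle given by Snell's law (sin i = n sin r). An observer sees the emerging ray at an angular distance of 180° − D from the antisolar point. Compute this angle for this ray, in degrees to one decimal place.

sin r = sin 58.2° / 1.336 = 0.8499/1.336 = 0.6361; r = 39.51°.
D = 2·58.2° − 4·39.51° + 180° = 116.40° − 158.02° + 180° = 138.38°.
Angle from antisolar point = 180° − D = 41.62°.

41.6°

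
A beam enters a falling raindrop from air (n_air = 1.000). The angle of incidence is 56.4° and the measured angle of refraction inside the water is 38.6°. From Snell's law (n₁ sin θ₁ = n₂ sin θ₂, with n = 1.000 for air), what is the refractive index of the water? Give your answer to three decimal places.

n = sin θ_i / sin θ_r = sin 56.4° / sin 38.6° = 0.8329 / 0.6239 = 1.3351.

1.335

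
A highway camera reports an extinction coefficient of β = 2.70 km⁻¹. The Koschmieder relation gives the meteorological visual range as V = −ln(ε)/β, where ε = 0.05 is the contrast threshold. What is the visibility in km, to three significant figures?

V = −ln(0.05) / 2.70 = 2.996 / 2.70 = 1.1095 km.

1.11 km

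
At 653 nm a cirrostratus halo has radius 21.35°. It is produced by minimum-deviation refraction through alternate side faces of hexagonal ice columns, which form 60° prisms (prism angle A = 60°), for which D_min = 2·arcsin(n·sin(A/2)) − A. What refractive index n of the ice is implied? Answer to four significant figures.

1.304

Rearranging: n = sin((D_min + A)/2) / sin(A/2).
(D_min + A)/2 = (21.35° + 60°)/2 = 40.675°.
n = sin 40.675° / sin 30° = 0.6518 / 0.5000 = 1.3035.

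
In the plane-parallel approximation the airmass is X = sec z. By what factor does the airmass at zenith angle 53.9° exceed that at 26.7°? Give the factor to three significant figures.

X(53.9°)/X(26.7°) = sec 53.9° / sec 26.7° = cos 26.7° / cos 53.9° = 0.8934/0.5892 = 1.5163.

1.52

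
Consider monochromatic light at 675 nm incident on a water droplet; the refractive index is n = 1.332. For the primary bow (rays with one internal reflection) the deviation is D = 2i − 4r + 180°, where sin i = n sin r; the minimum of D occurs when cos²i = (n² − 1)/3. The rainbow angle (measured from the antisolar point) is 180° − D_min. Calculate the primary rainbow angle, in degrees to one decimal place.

cos²i = (1.77422 − 1)/3 = 0.25807; i = arccos(0.50801) = 59.469°.
sin r = sin 59.469°/1.332 = 0.64666; r = 40.290°.
D_min = 2·59.469° − 4·40.290° + 180° = 137.776°.
Rainbow angle = 180° − D_min = 42.224°.

42.2°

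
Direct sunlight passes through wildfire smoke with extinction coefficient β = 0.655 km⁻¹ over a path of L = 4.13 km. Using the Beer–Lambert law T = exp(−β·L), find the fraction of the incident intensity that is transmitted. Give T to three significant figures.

τ = β·L = 0.655 × 4.13 = 2.7052.
T = exp(−2.7052) = 0.0669.

0.0669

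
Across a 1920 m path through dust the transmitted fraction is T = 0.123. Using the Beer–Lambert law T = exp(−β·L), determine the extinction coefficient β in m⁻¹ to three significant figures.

Beer–Lambert: T = exp(−βL) ⇒ β = −ln(T)/L = −ln(0.123)/1920 = 2.0956/1920 = 0.001091 m⁻¹.

0.00109 m⁻¹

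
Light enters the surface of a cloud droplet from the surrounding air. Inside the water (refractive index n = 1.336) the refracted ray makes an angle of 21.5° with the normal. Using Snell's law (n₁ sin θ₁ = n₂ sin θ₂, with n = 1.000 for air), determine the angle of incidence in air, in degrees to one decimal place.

Snell: sin θ_i = n · sin θ_r = 1.336 × sin 21.5° = 1.336 × 0.3665 = 0.4896.
θ_i = arcsin(0.4896) = 29.32°.

29.3°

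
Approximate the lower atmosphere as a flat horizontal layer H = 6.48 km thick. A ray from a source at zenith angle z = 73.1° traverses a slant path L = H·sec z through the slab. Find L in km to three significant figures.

22.3 km

sec z = 1/cos 73.1° = 3.4399.
L = 6.48 × 3.4399 = 22.291 km.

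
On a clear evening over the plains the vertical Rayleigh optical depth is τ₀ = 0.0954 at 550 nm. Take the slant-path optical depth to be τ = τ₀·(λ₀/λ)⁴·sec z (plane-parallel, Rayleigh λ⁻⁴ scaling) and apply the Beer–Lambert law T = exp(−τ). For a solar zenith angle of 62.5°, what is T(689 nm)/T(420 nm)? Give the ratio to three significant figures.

Airmass: sec 62.5° = 2.1657.
τ(689 nm) = 0.0954 × (550/689)⁴ × 2.1657 = 0.0954 × 0.4060 × 2.1657 = 0.0839.
τ(420 nm) = 0.0954 × (550/420)⁴ × 2.1657 = 0.0954 × 2.9407 × 2.1657 = 0.6076.
T(689)/T(420) = exp(τ_B − τ_A) = exp(0.5237) = 1.6882.

1.69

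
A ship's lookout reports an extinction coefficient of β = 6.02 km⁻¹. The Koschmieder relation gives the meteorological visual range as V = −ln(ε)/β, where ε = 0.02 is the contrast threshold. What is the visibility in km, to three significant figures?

0.650 km

V = −ln(0.02) / 6.02 = 3.912 / 6.02 = 0.6498 km.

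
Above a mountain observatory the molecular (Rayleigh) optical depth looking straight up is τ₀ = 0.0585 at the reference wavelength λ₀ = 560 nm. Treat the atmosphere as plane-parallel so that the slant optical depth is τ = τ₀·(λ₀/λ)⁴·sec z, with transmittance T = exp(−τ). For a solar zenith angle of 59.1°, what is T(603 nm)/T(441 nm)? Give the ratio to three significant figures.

1.24

Airmass: sec 59.1° = 1.9473.
τ(603 nm) = 0.0585 × (560/603)⁴ × 1.9473 = 0.0585 × 0.7438 × 1.9473 = 0.0847.
τ(441 nm) = 0.0585 × (560/441)⁴ × 1.9473 = 0.0585 × 2.6001 × 1.9473 = 0.2962.
T(603)/T(441) = exp(τ_B − τ_A) = exp(0.2115) = 1.2355.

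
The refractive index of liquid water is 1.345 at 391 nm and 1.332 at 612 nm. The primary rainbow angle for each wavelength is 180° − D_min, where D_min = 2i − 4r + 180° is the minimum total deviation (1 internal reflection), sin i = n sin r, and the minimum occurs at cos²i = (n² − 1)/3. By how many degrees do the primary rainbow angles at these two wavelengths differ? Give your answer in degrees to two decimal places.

At 391 nm (n = 1.345): cos²i = 0.26967 → i = 58.715°, r = 39.448°, D_min = 139.635°, rainbow angle = 40.365°.
At 612 nm (n = 1.332): cos²i = 0.25807 → i = 59.469°, r = 40.290°, D_min = 137.776°, rainbow angle = 42.224°.
Angular width = |40.365° − 42.224°| = 1.859°.

1.86°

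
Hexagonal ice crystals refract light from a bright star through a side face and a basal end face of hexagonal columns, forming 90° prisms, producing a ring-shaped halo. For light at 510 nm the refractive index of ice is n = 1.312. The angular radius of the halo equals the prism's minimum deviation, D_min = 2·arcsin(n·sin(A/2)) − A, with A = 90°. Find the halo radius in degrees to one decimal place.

46.2°

n·sin(A/2) = 1.312 × sin 45° = 1.312 × 0.7071 = 0.9277.
D_min = 2·arcsin(0.9277) − 90° = 2 × 68.083° − 90° = 46.166°.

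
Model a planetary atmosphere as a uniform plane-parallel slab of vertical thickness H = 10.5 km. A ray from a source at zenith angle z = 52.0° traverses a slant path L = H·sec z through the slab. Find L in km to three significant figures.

17.1 km

sec z = 1/cos 52.0° = 1.6243.
L = 10.5 × 1.6243 = 17.055 km.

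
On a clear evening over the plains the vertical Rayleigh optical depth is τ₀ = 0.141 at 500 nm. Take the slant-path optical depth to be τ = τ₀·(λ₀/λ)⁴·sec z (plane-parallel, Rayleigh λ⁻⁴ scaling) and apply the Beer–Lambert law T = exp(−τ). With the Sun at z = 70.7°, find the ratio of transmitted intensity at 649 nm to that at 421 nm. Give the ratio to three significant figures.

Airmass: sec 70.7° = 3.0256.
τ(649 nm) = 0.141 × (500/649)⁴ × 3.0256 = 0.141 × 0.3523 × 3.0256 = 0.1503.
τ(421 nm) = 0.141 × (500/421)⁴ × 3.0256 = 0.141 × 1.9895 × 3.0256 = 0.8488.
T(649)/T(421) = exp(τ_B − τ_A) = exp(0.6985) = 2.0107.

2.01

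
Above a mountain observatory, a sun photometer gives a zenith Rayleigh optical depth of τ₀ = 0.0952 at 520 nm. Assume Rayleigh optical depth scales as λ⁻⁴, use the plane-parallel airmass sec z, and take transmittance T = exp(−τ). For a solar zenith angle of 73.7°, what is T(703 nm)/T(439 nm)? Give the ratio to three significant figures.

1.76

Airmass: sec 73.7° = 3.5629.
τ(703 nm) = 0.0952 × (520/703)⁴ × 3.5629 = 0.0952 × 0.2994 × 3.5629 = 0.1015.
τ(439 nm) = 0.0952 × (520/439)⁴ × 3.5629 = 0.0952 × 1.9686 × 3.5629 = 0.6677.
T(703)/T(439) = exp(τ_B − τ_A) = exp(0.5662) = 1.7615.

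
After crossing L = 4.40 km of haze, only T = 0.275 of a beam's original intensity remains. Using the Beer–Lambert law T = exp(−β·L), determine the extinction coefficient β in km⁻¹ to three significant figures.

0.293 km⁻¹

Beer–Lambert: T = exp(−βL) ⇒ β = −ln(T)/L = −ln(0.275)/4.40 = 1.2910/4.40 = 0.2934 km⁻¹.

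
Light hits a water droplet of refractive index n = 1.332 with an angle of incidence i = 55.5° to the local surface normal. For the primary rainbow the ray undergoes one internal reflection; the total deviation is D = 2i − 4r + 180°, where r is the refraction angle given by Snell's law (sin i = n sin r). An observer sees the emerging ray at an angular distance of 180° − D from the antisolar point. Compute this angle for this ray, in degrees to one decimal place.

sin r = sin 55.5° / 1.332 = 0.8241/1.332 = 0.6187; r = 38.22°.
D = 2·55.5° − 4·38.22° + 180° = 111.00° − 152.89° + 180° = 138.11°.
Angle from antisolar point = 180° − D = 41.89°.

41.9°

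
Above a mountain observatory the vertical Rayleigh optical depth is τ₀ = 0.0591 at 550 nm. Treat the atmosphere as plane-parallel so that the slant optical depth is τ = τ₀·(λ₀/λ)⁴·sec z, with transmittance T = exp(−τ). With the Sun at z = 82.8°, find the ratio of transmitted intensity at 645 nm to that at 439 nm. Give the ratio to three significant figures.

Airmass: sec 82.8° = 7.9787.
τ(645 nm) = 0.0591 × (550/645)⁴ × 7.9787 = 0.0591 × 0.5287 × 7.9787 = 0.2493.
τ(439 nm) = 0.0591 × (550/439)⁴ × 7.9787 = 0.0591 × 2.4637 × 7.9787 = 1.1618.
T(645)/T(439) = exp(τ_B − τ_A) = exp(0.9124) = 2.4904.

2.49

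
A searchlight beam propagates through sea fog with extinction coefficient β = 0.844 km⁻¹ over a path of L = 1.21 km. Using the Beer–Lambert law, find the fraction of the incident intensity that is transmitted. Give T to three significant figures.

0.360

τ = β·L = 0.844 × 1.21 = 1.0212.
T = exp(−1.0212) = 0.3601.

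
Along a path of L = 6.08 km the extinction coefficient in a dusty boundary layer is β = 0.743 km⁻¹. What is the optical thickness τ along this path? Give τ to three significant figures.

4.52

τ = β·L = 0.743 × 6.08 = 4.5174.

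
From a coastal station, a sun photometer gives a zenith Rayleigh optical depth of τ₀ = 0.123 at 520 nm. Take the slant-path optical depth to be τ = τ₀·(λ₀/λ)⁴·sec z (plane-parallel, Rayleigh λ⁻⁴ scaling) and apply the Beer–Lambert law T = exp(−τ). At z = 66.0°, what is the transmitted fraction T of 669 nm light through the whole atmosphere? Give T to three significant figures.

sec 66.0° = 2.4586.
τ = 0.123 × (520/669)⁴ × 2.4586 = 0.123 × 0.3650 × 2.4586 = 0.1104.
T = exp(−0.1104) = 0.8955.

0.895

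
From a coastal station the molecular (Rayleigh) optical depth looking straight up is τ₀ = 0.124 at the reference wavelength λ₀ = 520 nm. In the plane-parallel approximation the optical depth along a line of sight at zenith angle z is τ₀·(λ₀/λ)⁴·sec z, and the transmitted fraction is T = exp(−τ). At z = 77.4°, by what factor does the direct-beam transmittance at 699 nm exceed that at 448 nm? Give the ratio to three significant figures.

Airmass: sec 77.4° = 4.5841.
τ(699 nm) = 0.124 × (520/699)⁴ × 4.5841 = 0.124 × 0.3063 × 4.5841 = 0.1741.
τ(448 nm) = 0.124 × (520/448)⁴ × 4.5841 = 0.124 × 1.8151 × 4.5841 = 1.0318.
T(699)/T(448) = exp(τ_B − τ_A) = exp(0.8577) = 2.3577.

2.36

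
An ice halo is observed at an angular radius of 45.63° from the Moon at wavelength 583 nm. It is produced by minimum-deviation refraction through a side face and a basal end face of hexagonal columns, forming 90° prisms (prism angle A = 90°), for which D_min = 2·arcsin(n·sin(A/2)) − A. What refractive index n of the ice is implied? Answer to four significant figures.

Rearranging: n = sin((D_min + A)/2) / sin(A/2).
(D_min + A)/2 = (45.63° + 90°)/2 = 67.815°.
n = sin 67.815° / sin 45° = 0.9260 / 0.7071 = 1.3095.

1.310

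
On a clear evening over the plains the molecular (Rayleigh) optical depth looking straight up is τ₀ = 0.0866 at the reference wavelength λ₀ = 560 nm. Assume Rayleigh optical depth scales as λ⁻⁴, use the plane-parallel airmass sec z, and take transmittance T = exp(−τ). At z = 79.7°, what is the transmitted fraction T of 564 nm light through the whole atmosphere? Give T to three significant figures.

sec 79.7° = 5.5928.
τ = 0.0866 × (560/564)⁴ × 5.5928 = 0.0866 × 0.9719 × 5.5928 = 0.4707.
T = exp(−0.4707) = 0.6245.

0.625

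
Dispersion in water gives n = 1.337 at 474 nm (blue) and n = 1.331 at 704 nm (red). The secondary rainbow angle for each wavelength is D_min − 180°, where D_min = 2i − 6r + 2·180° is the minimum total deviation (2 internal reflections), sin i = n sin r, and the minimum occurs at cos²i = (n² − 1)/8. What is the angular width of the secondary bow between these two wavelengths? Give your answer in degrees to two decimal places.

At 474 nm (n = 1.337): cos²i = 0.09845 → i = 71.714°, r = 45.249°, D_min = 231.934°, rainbow angle = 51.934°.
At 704 nm (n = 1.331): cos²i = 0.09645 → i = 71.907°, r = 45.575°, D_min = 230.365°, rainbow angle = 50.365°.
Angular width = |51.934° − 50.365°| = 1.569°.

1.57°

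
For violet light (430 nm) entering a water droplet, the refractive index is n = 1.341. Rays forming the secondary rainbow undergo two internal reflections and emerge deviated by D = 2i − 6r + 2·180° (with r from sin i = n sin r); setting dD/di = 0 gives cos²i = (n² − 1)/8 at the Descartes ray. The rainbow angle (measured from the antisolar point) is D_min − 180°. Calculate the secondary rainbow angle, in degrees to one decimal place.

cos²i = (1.79828 − 1)/8 = 0.09979; i = arccos(0.31589) = 71.586°.
sin r = sin 71.586°/1.341 = 0.70753; r = 45.034°.
D_min = 2·71.586° − 6·45.034° + 360° = 232.966°.
Rainbow angle = D_min − 180° = 52.966°.

53.0°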